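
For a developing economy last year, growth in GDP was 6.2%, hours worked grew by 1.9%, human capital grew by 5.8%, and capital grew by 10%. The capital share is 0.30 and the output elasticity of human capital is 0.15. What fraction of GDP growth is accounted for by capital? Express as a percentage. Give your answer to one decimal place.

Capital contributed 0.3 × 10 = 3 pp.
Share of growth = 3 / 6.2 × 100 = 48.387%.

Capital accounted for 48.4% of growth.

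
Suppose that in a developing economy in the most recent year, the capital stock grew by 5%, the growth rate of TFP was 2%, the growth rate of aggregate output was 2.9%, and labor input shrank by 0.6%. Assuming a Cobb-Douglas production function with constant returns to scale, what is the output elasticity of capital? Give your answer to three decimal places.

gY = gA + α·gK + (1−α)·gL, so gY − gA − gL = α(gK − gL).
2.9 − 2 + 0.6 = α × (5 − (-0.6)).
1.5 = 5.6 α, so α = 0.26786.

0.268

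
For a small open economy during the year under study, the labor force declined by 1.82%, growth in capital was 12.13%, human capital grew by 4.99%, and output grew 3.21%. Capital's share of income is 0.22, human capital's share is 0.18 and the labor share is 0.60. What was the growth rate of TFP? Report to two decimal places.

0.74%

Labor's share = 1 − 0.22 − 0.18 = 0.6.
Capital: 0.22 × 12.13 = 2.6686 pp.
Human capital: 0.18 × 4.99 = 0.8982 pp.
The labor force: 0.6 × (-1.82) = -1.092 pp.
TFP growth = 3.21 − 2.4748 = 0.7352%.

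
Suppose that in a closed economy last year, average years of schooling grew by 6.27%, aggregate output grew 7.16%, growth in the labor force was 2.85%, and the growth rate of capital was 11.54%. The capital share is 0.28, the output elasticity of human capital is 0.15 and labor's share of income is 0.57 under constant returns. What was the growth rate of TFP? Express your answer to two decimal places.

1.36%

Labor's share = 1 − 0.28 − 0.15 = 0.57.
Capital: 0.28 × 11.54 = 3.2312 pp.
Average years of schooling: 0.15 × 6.27 = 0.9405 pp.
The labor force: 0.57 × 2.85 = 1.6245 pp.
TFP growth = 7.16 − 5.7962 = 1.3638%.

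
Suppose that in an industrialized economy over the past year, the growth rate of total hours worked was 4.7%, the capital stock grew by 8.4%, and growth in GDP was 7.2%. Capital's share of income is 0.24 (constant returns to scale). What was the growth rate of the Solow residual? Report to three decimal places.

Labor's share = 1 − 0.24 = 0.76.
The capital stock: 0.24 × 8.4 = 2.016 pp.
Total hours worked: 0.76 × 4.7 = 3.572 pp.
TFP growth = 7.2 − 5.588 = 1.612%.

The Solow residual grew 1.612%.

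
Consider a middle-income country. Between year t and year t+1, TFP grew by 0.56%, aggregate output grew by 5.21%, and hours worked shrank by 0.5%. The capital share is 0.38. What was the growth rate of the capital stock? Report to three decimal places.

13.053%

Labor's share = 1 − 0.38 = 0.62.
gY = gA + 0.62×(-0.5) + 0.38×g.
0.38×g = 5.21 − 0.56 + 0.31 = 4.96.
g = 4.96 / 0.38 = 13.05263%.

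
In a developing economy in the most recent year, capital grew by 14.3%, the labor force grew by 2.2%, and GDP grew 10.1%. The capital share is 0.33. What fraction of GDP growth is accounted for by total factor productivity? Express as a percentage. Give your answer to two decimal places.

Labor's share = 1 − 0.33 = 0.67.
Capital: 0.33 × 14.3 = 4.719 pp.
The labor force: 0.67 × 2.2 = 1.474 pp.
TFP growth = 10.1 − 6.193 = 3.907%.
TFP share of growth = 3.907 / 10.1 × 100 = 38.6832%.

38.68%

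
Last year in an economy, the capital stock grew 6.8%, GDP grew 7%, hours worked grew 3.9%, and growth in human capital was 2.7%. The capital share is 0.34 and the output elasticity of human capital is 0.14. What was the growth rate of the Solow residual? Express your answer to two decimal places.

Labor's share = 1 − 0.34 − 0.14 = 0.52.
The capital stock: 0.34 × 6.8 = 2.312 pp.
Human capital: 0.14 × 2.7 = 0.378 pp.
Hours worked: 0.52 × 3.9 = 2.028 pp.
TFP growth = 7 − 4.718 = 2.282%.

The Solow residual grew 2.28%.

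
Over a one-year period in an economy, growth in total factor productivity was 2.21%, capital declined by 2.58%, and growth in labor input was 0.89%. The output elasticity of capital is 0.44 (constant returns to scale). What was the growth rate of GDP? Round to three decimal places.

Labor's share = 1 − 0.44 = 0.56.
Capital: 0.44 × (-2.58) = -1.1352 pp.
Labor input: 0.56 × 0.89 = 0.4984 pp.
Output growth = 2.21 + (-0.6368) = 1.5732%.

GDP growth was 1.573%.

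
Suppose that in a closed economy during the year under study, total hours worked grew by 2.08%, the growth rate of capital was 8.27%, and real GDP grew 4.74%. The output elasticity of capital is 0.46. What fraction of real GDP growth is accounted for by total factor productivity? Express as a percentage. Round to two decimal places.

-3.95%

Labor's share = 1 − 0.46 = 0.54.
Capital: 0.46 × 8.27 = 3.8042 pp.
Total hours worked: 0.54 × 2.08 = 1.1232 pp.
TFP growth = 4.74 − 4.9274 = -0.1874%.
TFP share of growth = -0.1874 / 4.74 × 100 = -3.9536%.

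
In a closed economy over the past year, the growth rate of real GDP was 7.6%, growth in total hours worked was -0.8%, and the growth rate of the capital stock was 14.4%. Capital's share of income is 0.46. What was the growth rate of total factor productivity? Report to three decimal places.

Labor's share = 1 − 0.46 = 0.54.
The capital stock: 0.46 × 14.4 = 6.624 pp.
Total hours worked: 0.54 × (-0.8) = -0.432 pp.
TFP growth = 7.6 − 6.192 = 1.408%.

1.408%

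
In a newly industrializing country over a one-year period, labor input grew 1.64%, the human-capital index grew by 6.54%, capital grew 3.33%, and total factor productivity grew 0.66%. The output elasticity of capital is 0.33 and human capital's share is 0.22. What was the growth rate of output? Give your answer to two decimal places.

Labor's share = 1 − 0.33 − 0.22 = 0.45.
Capital: 0.33 × 3.33 = 1.0989 pp.
The human-capital index: 0.22 × 6.54 = 1.4388 pp.
Labor input: 0.45 × 1.64 = 0.738 pp.
Output growth = 0.66 + 3.2757 = 3.9357%.

3.94%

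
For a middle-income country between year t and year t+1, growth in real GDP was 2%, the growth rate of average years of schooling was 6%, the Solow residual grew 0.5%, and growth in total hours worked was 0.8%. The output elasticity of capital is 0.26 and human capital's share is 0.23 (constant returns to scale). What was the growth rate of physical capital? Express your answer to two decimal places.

Labor's share = 1 − 0.26 − 0.23 = 0.51.
gY = gA + 0.23×6 + 0.51×0.8 + 0.26×g.
0.26×g = 2 − 0.5 − 1.788 = -0.288.
g = -0.288 / 0.26 = -1.1077%.

-1.11%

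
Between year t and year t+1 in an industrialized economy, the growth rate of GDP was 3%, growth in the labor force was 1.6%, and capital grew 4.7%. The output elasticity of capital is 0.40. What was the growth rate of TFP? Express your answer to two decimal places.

0.16%

Labor's share = 1 − 0.4 = 0.6.
Capital: 0.4 × 4.7 = 1.88 pp.
The labor force: 0.6 × 1.6 = 0.96 pp.
TFP growth = 3 − 2.84 = 0.16%.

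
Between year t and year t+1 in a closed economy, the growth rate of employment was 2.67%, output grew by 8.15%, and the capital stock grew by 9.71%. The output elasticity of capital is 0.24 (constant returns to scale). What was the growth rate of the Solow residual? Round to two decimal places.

3.79%

Labor's share = 1 − 0.24 = 0.76.
The capital stock: 0.24 × 9.71 = 2.3304 pp.
Employment: 0.76 × 2.67 = 2.0292 pp.
TFP growth = 8.15 − 4.3596 = 3.7904%.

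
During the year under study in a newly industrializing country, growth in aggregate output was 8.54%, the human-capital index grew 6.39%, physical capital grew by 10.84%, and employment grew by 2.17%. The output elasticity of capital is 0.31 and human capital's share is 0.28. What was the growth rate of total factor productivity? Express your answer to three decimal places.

Labor's share = 1 − 0.31 − 0.28 = 0.41.
Physical capital: 0.31 × 10.84 = 3.3604 pp.
The human-capital index: 0.28 × 6.39 = 1.7892 pp.
Employment: 0.41 × 2.17 = 0.8897 pp.
TFP growth = 8.54 − 6.0393 = 2.5007%.

2.501%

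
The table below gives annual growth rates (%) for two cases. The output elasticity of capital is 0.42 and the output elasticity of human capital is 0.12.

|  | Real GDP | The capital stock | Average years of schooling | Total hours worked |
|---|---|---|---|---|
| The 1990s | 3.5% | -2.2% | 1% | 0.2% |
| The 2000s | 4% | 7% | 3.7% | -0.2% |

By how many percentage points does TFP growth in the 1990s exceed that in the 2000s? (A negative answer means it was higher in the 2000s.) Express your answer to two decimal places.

Labor's share = 1 − 0.42 − 0.12 = 0.46.
The 1990s: TFP = 3.5 + 0.924 − 0.12 − 0.092 = 4.212%.
The 2000s: TFP = 4 − 2.94 − 0.444 + 0.092 = 0.708%.
Difference = 4.212 − (0.708) = 3.504 pp.

3.50 percentage points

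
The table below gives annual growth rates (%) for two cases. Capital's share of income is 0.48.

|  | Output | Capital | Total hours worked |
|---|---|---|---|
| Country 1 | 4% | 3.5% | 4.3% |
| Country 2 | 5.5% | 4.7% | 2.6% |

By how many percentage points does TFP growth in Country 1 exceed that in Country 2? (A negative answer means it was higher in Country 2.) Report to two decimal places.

-1.81 percentage points

Labor's share = 1 − 0.48 = 0.52.
Country 1: TFP = 4 − 1.68 − 2.236 = 0.084%.
Country 2: TFP = 5.5 − 2.256 − 1.352 = 1.892%.
Difference = 0.084 − (1.892) = -1.808 pp.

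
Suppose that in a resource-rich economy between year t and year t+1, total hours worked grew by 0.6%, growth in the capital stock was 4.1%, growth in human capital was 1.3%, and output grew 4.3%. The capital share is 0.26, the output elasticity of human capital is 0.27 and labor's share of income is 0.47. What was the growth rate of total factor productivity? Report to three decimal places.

Labor's share = 1 − 0.26 − 0.27 = 0.47.
The capital stock: 0.26 × 4.1 = 1.066 pp.
Human capital: 0.27 × 1.3 = 0.351 pp.
Total hours worked: 0.47 × 0.6 = 0.282 pp.
TFP growth = 4.3 − 1.699 = 2.601%.

2.601%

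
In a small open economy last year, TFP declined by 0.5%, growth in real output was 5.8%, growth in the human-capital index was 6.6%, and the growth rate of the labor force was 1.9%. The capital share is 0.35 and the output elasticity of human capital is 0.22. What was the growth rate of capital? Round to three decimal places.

11.517%

Labor's share = 1 − 0.35 − 0.22 = 0.43.
gY = gA + 0.22×6.6 + 0.43×1.9 + 0.35×g.
0.35×g = 5.8 + 0.5 − 2.269 = 4.031.
g = 4.031 / 0.35 = 11.51714%.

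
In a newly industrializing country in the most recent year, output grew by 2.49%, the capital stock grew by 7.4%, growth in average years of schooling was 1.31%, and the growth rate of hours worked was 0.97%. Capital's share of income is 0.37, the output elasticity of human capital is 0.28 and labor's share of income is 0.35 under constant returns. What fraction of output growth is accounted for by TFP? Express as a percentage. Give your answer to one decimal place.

TFP accounted for -38.3% of growth.

Labor's share = 1 − 0.37 − 0.28 = 0.35.
The capital stock: 0.37 × 7.4 = 2.738 pp.
Average years of schooling: 0.28 × 1.31 = 0.3668 pp.
Hours worked: 0.35 × 0.97 = 0.3395 pp.
TFP growth = 2.49 − 3.4443 = -0.9543%.
TFP share of growth = -0.9543 / 2.49 × 100 = -38.325%.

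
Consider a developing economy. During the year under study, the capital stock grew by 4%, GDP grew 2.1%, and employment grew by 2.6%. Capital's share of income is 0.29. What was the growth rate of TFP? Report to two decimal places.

Labor's share = 1 − 0.29 = 0.71.
The capital stock: 0.29 × 4 = 1.16 pp.
Employment: 0.71 × 2.6 = 1.846 pp.
TFP growth = 2.1 − 3.006 = -0.906%.

-0.91%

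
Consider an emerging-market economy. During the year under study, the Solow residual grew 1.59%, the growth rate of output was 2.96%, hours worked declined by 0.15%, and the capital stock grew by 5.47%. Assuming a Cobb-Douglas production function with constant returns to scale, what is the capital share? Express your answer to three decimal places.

The capital share is 0.270.

gY = gA + α·gK + (1−α)·gL, so gY − gA − gL = α(gK − gL).
2.96 − 1.59 + 0.15 = α × (5.47 − (-0.15)).
1.52 = 5.62 α, so α = 0.27046.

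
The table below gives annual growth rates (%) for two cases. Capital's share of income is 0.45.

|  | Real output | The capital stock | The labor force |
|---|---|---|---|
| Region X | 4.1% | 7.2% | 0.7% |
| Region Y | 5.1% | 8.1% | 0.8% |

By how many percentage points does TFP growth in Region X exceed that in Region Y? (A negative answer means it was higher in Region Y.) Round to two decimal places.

-0.54 percentage points

Labor's share = 1 − 0.45 = 0.55.
Region X: TFP = 4.1 − 3.24 − 0.385 = 0.475%.
Region Y: TFP = 5.1 − 3.645 − 0.44 = 1.015%.
Difference = 0.475 − (1.015) = -0.54 pp.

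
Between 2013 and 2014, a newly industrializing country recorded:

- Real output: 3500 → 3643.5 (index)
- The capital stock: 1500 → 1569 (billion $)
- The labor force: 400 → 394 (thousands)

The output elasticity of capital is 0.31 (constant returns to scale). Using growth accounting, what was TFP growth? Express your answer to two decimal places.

3.71%

Real output growth = (3643.5 − 3500) / 3500 = 4.1%.
The capital stock growth = (1569 − 1500) / 1500 = 4.6%.
The labor force growth = (394 − 400) / 400 = -1.5%.
Labor's share = 1 − 0.31 = 0.69.
The capital stock: 0.31 × 4.6 = 1.426 pp.
The labor force: 0.69 × (-1.5) = -1.035 pp.
TFP growth = 4.1 − 0.391 = 3.709%.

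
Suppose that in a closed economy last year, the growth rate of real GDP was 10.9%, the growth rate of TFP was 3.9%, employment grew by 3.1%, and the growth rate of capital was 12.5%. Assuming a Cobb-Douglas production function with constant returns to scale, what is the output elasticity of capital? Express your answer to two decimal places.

0.41

gY = gA + α·gK + (1−α)·gL, so gY − gA − gL = α(gK − gL).
10.9 − 3.9 − 3.1 = α × (12.5 − 3.1).
3.9 = 9.4 α, so α = 0.4149.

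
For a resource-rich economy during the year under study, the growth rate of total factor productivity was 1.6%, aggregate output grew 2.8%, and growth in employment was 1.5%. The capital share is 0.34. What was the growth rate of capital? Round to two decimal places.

Labor's share = 1 − 0.34 = 0.66.
gY = gA + 0.66×1.5 + 0.34×g.
0.34×g = 2.8 − 1.6 − 0.99 = 0.21.
g = 0.21 / 0.34 = 0.6176%.

0.62%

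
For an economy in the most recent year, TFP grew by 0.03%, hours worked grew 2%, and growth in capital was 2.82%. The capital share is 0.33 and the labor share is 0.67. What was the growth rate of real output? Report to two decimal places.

2.30%

Labor's share = 1 − 0.33 = 0.67.
Capital: 0.33 × 2.82 = 0.9306 pp.
Hours worked: 0.67 × 2 = 1.34 pp.
Output growth = 0.03 + 2.2706 = 2.3006%.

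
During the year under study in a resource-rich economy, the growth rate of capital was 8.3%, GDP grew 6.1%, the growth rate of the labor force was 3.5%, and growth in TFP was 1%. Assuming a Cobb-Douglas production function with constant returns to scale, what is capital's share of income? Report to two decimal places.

gY = gA + α·gK + (1−α)·gL, so gY − gA − gL = α(gK − gL).
6.1 − 1 − 3.5 = α × (8.3 − 3.5).
1.6 = 4.8 α, so α = 0.3333.

0.33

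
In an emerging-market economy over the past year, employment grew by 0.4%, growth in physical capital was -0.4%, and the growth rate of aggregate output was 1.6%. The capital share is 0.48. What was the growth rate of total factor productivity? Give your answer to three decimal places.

Labor's share = 1 − 0.48 = 0.52.
Physical capital: 0.48 × (-0.4) = -0.192 pp.
Employment: 0.52 × 0.4 = 0.208 pp.
TFP growth = 1.6 − 0.016 = 1.584%.

1.584%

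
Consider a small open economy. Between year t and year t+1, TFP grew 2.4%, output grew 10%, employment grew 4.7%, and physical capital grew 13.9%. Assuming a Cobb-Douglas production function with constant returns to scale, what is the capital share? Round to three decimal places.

α = 0.315

gY = gA + α·gK + (1−α)·gL, so gY − gA − gL = α(gK − gL).
10 − 2.4 − 4.7 = α × (13.9 − 4.7).
2.9 = 9.2 α, so α = 0.31522.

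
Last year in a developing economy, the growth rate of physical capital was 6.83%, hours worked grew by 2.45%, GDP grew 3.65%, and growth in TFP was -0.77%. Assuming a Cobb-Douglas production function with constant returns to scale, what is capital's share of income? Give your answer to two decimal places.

0.45

gY = gA + α·gK + (1−α)·gL, so gY − gA − gL = α(gK − gL).
3.65 + 0.77 − 2.45 = α × (6.83 − 2.45).
1.97 = 4.38 α, so α = 0.4498.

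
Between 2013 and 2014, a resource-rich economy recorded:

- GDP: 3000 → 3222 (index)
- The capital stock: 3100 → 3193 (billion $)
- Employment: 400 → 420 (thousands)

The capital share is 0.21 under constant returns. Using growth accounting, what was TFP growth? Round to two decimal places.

2.82%

GDP growth = (3222 − 3000) / 3000 = 7.4%.
The capital stock growth = (3193 − 3100) / 3100 = 3%.
Employment growth = (420 − 400) / 400 = 5%.
Labor's share = 1 − 0.21 = 0.79.
The capital stock: 0.21 × 3 = 0.63 pp.
Employment: 0.79 × 5 = 3.95 pp.
TFP growth = 7.4 − 4.58 = 2.82%.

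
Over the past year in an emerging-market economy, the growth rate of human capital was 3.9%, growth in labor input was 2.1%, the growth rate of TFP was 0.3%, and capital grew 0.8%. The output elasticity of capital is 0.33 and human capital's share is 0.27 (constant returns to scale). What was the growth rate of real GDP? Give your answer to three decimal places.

Labor's share = 1 − 0.33 − 0.27 = 0.4.
Capital: 0.33 × 0.8 = 0.264 pp.
Human capital: 0.27 × 3.9 = 1.053 pp.
Labor input: 0.4 × 2.1 = 0.84 pp.
Output growth = 0.3 + 2.157 = 2.457%.

2.457%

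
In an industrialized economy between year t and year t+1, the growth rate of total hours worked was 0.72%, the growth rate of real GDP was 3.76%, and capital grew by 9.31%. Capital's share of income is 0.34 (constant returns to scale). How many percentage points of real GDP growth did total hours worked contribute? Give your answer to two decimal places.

0.48 percentage points

Labor's share = 1 − 0.34 = 0.66.
Contribution = share × growth = 0.66 × 0.72 = 0.4752 pp.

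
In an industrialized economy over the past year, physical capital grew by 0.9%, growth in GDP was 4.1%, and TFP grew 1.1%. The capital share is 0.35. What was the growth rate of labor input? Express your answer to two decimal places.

Labor input grew 4.13%.

Labor's share = 1 − 0.35 = 0.65.
gY = gA + 0.35×0.9 + 0.65×g.
0.65×g = 4.1 − 1.1 − 0.315 = 2.685.
g = 2.685 / 0.65 = 4.1308%.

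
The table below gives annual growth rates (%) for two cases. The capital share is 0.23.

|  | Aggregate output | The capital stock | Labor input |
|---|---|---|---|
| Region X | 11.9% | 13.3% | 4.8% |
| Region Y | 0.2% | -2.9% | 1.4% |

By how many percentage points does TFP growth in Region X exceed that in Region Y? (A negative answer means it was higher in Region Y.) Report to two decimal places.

5.36 percentage points

Labor's share = 1 − 0.23 = 0.77.
Region X: TFP = 11.9 − 3.059 − 3.696 = 5.145%.
Region Y: TFP = 0.2 + 0.667 − 1.078 = -0.211%.
Difference = 5.145 − (-0.211) = 5.356 pp.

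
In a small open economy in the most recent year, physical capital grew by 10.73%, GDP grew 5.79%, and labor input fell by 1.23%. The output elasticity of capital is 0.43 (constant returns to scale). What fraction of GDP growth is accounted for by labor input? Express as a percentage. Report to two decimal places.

Labor input accounted for -12.11% of growth.

Labor's share = 1 − 0.43 = 0.57.
Labor input contributed 0.57 × (-1.23) = -0.7011 pp.
Share of growth = -0.7011 / 5.79 × 100 = -12.1088%.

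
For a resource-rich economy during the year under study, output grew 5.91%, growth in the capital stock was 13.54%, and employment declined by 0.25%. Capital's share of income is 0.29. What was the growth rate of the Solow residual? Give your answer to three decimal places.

Labor's share = 1 − 0.29 = 0.71.
The capital stock: 0.29 × 13.54 = 3.9266 pp.
Employment: 0.71 × (-0.25) = -0.1775 pp.
TFP growth = 5.91 − 3.7491 = 2.1609%.

2.161%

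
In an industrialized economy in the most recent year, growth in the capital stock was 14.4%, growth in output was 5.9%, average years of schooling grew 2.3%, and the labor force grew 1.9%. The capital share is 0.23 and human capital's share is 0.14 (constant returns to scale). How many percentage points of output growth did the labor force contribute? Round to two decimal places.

1.20

Labor's share = 1 − 0.23 − 0.14 = 0.63.
Contribution = share × growth = 0.63 × 1.9 = 1.197 pp.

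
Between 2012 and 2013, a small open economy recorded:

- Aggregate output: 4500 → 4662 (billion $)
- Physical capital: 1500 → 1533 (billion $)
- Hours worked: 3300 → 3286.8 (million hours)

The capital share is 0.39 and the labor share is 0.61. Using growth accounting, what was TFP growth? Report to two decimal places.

Aggregate output growth = (4662 − 4500) / 4500 = 3.6%.
Physical capital growth = (1533 − 1500) / 1500 = 2.2%.
Hours worked growth = (3286.8 − 3300) / 3300 = -0.4%.
Labor's share = 1 − 0.39 = 0.61.
Physical capital: 0.39 × 2.2 = 0.858 pp.
Hours worked: 0.61 × (-0.4) = -0.244 pp.
TFP growth = 3.6 − 0.614 = 2.986%.

TFP growth was 2.99%.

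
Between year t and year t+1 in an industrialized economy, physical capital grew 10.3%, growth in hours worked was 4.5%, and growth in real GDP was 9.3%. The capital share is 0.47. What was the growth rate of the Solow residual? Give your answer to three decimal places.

Labor's share = 1 − 0.47 = 0.53.
Physical capital: 0.47 × 10.3 = 4.841 pp.
Hours worked: 0.53 × 4.5 = 2.385 pp.
TFP growth = 9.3 − 7.226 = 2.074%.

2.074%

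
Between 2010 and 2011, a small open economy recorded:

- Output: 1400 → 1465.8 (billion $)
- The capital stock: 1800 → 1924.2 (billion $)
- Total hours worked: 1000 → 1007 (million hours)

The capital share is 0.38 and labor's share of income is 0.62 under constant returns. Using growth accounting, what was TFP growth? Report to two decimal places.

Output growth = (1465.8 − 1400) / 1400 = 4.7%.
The capital stock growth = (1924.2 − 1800) / 1800 = 6.9%.
Total hours worked growth = (1007 − 1000) / 1000 = 0.7%.
Labor's share = 1 − 0.38 = 0.62.
The capital stock: 0.38 × 6.9 = 2.622 pp.
Total hours worked: 0.62 × 0.7 = 0.434 pp.
TFP growth = 4.7 − 3.056 = 1.644%.

1.64%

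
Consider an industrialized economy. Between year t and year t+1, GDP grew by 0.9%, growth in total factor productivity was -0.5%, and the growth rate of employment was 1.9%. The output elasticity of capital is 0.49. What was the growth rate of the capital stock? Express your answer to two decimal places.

Labor's share = 1 − 0.49 = 0.51.
gY = gA + 0.51×1.9 + 0.49×g.
0.49×g = 0.9 + 0.5 − 0.969 = 0.431.
g = 0.431 / 0.49 = 0.8796%.

0.88%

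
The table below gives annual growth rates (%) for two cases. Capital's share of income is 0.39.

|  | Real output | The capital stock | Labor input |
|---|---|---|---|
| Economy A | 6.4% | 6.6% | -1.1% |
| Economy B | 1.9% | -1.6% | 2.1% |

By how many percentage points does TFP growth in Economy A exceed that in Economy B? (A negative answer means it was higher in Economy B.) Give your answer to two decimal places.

3.25 percentage points

Labor's share = 1 − 0.39 = 0.61.
Economy A: TFP = 6.4 − 2.574 + 0.671 = 4.497%.
Economy B: TFP = 1.9 + 0.624 − 1.281 = 1.243%.
Difference = 4.497 − (1.243) = 3.254 pp.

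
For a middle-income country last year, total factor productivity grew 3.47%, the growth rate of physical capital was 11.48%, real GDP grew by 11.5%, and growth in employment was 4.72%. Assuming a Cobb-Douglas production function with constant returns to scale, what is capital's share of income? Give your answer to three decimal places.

gY = gA + α·gK + (1−α)·gL, so gY − gA − gL = α(gK − gL).
11.5 − 3.47 − 4.72 = α × (11.48 − 4.72).
3.31 = 6.76 α, so α = 0.48964.

Capital's share of income is 0.490.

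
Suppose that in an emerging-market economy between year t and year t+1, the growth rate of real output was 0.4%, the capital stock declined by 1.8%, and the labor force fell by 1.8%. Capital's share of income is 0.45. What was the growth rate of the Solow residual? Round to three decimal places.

Labor's share = 1 − 0.45 = 0.55.
The capital stock: 0.45 × (-1.8) = -0.81 pp.
The labor force: 0.55 × (-1.8) = -0.99 pp.
TFP growth = 0.4 + 1.8 = 2.2%.

The Solow residual grew 2.200%.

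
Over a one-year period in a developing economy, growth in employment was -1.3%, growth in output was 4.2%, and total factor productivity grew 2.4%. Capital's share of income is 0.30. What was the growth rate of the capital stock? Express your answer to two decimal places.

Labor's share = 1 − 0.3 = 0.7.
gY = gA + 0.7×(-1.3) + 0.3×g.
0.3×g = 4.2 − 2.4 + 0.91 = 2.71.
g = 2.71 / 0.3 = 9.0333%.

9.03%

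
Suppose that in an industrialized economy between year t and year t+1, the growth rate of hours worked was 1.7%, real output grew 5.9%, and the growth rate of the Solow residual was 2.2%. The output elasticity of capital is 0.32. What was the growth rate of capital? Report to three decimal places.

Capital growth was 7.950%.

Labor's share = 1 − 0.32 = 0.68.
gY = gA + 0.68×1.7 + 0.32×g.
0.32×g = 5.9 − 2.2 − 1.156 = 2.544.
g = 2.544 / 0.32 = 7.95%.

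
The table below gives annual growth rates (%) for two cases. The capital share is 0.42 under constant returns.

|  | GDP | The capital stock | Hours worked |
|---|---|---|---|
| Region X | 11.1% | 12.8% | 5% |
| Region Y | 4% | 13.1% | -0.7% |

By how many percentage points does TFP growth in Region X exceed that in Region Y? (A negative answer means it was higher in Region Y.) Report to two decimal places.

3.92 percentage points

Labor's share = 1 − 0.42 = 0.58.
Region X: TFP = 11.1 − 5.376 − 2.9 = 2.824%.
Region Y: TFP = 4 − 5.502 + 0.406 = -1.096%.
Difference = 2.824 − (-1.096) = 3.92 pp.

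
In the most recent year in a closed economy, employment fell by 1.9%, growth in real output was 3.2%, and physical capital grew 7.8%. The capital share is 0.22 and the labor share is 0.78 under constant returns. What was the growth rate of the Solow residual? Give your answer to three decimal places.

2.966%

Labor's share = 1 − 0.22 = 0.78.
Physical capital: 0.22 × 7.8 = 1.716 pp.
Employment: 0.78 × (-1.9) = -1.482 pp.
TFP growth = 3.2 − 0.234 = 2.966%.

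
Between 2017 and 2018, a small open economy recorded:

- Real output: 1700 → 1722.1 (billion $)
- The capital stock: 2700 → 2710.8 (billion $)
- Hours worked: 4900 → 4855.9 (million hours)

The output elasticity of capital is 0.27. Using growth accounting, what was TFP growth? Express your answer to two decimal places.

Real output growth = (1722.1 − 1700) / 1700 = 1.3%.
The capital stock growth = (2710.8 − 2700) / 2700 = 0.4%.
Hours worked growth = (4855.9 − 4900) / 4900 = -0.9%.
Labor's share = 1 − 0.27 = 0.73.
The capital stock: 0.27 × 0.4 = 0.108 pp.
Hours worked: 0.73 × (-0.9) = -0.657 pp.
TFP growth = 1.3 + 0.549 = 1.849%.

TFP growth was 1.85%.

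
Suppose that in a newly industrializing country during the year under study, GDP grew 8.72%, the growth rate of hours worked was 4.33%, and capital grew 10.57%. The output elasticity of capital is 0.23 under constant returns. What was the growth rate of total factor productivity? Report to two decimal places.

Labor's share = 1 − 0.23 = 0.77.
Capital: 0.23 × 10.57 = 2.4311 pp.
Hours worked: 0.77 × 4.33 = 3.3341 pp.
TFP growth = 8.72 − 5.7652 = 2.9548%.

Total factor productivity growth was 2.95%.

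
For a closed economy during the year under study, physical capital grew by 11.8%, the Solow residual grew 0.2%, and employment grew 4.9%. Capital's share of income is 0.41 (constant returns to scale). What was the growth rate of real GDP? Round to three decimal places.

Labor's share = 1 − 0.41 = 0.59.
Physical capital: 0.41 × 11.8 = 4.838 pp.
Employment: 0.59 × 4.9 = 2.891 pp.
Output growth = 0.2 + 7.729 = 7.929%.

Real GDP grew 7.929%.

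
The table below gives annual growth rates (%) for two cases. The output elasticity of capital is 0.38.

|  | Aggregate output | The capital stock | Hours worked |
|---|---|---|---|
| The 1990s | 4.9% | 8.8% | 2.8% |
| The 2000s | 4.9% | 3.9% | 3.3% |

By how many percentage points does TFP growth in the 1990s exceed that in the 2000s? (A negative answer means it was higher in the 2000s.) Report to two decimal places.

Labor's share = 1 − 0.38 = 0.62.
The 1990s: TFP = 4.9 − 3.344 − 1.736 = -0.18%.
The 2000s: TFP = 4.9 − 1.482 − 2.046 = 1.372%.
Difference = -0.18 − (1.372) = -1.552 pp.

-1.55 percentage points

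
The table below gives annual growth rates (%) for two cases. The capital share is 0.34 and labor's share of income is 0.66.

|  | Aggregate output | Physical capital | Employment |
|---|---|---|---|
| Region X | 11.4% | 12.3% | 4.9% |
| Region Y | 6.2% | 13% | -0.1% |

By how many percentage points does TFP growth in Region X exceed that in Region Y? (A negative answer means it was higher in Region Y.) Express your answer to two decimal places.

Labor's share = 1 − 0.34 = 0.66.
Region X: TFP = 11.4 − 4.182 − 3.234 = 3.984%.
Region Y: TFP = 6.2 − 4.42 + 0.066 = 1.846%.
Difference = 3.984 − (1.846) = 2.138 pp.

2.14 percentage points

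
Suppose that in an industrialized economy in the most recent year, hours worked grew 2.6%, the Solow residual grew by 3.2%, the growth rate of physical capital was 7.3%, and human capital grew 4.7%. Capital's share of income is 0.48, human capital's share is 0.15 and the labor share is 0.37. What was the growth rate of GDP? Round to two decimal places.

Labor's share = 1 − 0.48 − 0.15 = 0.37.
Physical capital: 0.48 × 7.3 = 3.504 pp.
Human capital: 0.15 × 4.7 = 0.705 pp.
Hours worked: 0.37 × 2.6 = 0.962 pp.
Output growth = 3.2 + 5.171 = 8.371%.

8.37%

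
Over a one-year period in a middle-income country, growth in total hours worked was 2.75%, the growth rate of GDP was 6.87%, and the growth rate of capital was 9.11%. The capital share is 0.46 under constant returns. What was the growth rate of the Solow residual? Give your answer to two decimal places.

The Solow residual growth was 1.19%.

Labor's share = 1 − 0.46 = 0.54.
Capital: 0.46 × 9.11 = 4.1906 pp.
Total hours worked: 0.54 × 2.75 = 1.485 pp.
TFP growth = 6.87 − 5.6756 = 1.1944%.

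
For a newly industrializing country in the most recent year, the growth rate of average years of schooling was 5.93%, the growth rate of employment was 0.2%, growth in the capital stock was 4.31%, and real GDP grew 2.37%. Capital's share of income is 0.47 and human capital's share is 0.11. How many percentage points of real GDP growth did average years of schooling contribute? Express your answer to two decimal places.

0.65 pp

Contribution = share × growth = 0.11 × 5.93 = 0.6523 pp.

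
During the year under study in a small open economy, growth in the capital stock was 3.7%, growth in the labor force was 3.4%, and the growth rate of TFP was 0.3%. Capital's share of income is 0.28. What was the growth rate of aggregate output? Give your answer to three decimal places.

Labor's share = 1 − 0.28 = 0.72.
The capital stock: 0.28 × 3.7 = 1.036 pp.
The labor force: 0.72 × 3.4 = 2.448 pp.
Output growth = 0.3 + 3.484 = 3.784%.

3.784%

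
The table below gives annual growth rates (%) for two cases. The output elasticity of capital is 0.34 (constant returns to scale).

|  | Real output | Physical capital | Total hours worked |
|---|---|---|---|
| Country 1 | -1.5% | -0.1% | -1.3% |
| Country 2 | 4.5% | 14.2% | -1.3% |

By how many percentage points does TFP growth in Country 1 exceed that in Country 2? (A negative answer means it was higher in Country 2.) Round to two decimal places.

-1.14 percentage points

Labor's share = 1 − 0.34 = 0.66.
Country 1: TFP = -1.5 + 0.034 + 0.858 = -0.608%.
Country 2: TFP = 4.5 − 4.828 + 0.858 = 0.53%.
Difference = -0.608 − (0.53) = -1.138 pp.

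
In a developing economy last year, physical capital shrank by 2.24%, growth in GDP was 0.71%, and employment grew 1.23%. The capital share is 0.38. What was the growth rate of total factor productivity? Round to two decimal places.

Labor's share = 1 − 0.38 = 0.62.
Physical capital: 0.38 × (-2.24) = -0.8512 pp.
Employment: 0.62 × 1.23 = 0.7626 pp.
TFP growth = 0.71 + 0.0886 = 0.7986%.

Total factor productivity grew 0.80%.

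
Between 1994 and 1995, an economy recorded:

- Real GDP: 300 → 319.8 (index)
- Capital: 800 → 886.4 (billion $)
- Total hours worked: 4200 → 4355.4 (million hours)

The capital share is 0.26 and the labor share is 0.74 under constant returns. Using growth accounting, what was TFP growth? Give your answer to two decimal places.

Real GDP growth = (319.8 − 300) / 300 = 6.6%.
Capital growth = (886.4 − 800) / 800 = 10.8%.
Total hours worked growth = (4355.4 − 4200) / 4200 = 3.7%.
Labor's share = 1 − 0.26 = 0.74.
Capital: 0.26 × 10.8 = 2.808 pp.
Total hours worked: 0.74 × 3.7 = 2.738 pp.
TFP growth = 6.6 − 5.546 = 1.054%.

TFP growth was 1.05%.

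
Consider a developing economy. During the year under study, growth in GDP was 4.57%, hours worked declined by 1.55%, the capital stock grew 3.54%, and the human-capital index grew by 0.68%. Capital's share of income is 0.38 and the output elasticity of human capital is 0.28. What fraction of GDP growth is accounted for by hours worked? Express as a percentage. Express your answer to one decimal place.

Labor's share = 1 − 0.38 − 0.28 = 0.34.
Hours worked contributed 0.34 × (-1.55) = -0.527 pp.
Share of growth = -0.527 / 4.57 × 100 = -11.532%.

Hours worked accounted for -11.5% of growth.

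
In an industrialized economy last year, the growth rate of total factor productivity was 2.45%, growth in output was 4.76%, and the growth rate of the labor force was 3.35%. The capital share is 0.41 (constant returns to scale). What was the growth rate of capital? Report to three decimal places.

Labor's share = 1 − 0.41 = 0.59.
gY = gA + 0.59×3.35 + 0.41×g.
0.41×g = 4.76 − 2.45 − 1.9765 = 0.3335.
g = 0.3335 / 0.41 = 0.81341%.

Capital growth was 0.813%.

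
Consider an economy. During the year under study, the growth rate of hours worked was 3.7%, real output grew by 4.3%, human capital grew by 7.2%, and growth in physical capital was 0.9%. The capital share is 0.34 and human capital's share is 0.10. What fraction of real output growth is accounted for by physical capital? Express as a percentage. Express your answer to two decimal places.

Physical capital accounted for 7.12% of growth.

Physical capital contributed 0.34 × 0.9 = 0.306 pp.
Share of growth = 0.306 / 4.3 × 100 = 7.1163%.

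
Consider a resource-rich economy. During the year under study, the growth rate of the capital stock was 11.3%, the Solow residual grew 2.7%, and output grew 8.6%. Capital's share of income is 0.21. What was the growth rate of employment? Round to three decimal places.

Labor's share = 1 − 0.21 = 0.79.
gY = gA + 0.21×11.3 + 0.79×g.
0.79×g = 8.6 − 2.7 − 2.373 = 3.527.
g = 3.527 / 0.79 = 4.46456%.

Employment growth was 4.465%.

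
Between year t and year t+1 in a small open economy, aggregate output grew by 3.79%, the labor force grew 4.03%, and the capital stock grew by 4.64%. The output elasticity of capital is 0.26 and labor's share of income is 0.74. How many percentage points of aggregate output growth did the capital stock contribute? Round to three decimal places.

1.206 percentage points

Contribution = share × growth = 0.26 × 4.64 = 1.2064 pp.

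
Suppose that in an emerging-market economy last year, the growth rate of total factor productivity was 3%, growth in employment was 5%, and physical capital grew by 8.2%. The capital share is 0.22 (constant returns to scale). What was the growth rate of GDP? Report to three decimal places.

Labor's share = 1 − 0.22 = 0.78.
Physical capital: 0.22 × 8.2 = 1.804 pp.
Employment: 0.78 × 5 = 3.9 pp.
Output growth = 3 + 5.704 = 8.704%.

GDP grew 8.704%.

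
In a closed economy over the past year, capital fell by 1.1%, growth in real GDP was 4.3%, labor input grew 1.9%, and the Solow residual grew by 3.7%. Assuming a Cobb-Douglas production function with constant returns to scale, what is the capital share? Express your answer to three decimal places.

gY = gA + α·gK + (1−α)·gL, so gY − gA − gL = α(gK − gL).
4.3 − 3.7 − 1.9 = α × (-1.1 − 1.9).
-1.3 = -3 α, so α = 0.43333.

0.433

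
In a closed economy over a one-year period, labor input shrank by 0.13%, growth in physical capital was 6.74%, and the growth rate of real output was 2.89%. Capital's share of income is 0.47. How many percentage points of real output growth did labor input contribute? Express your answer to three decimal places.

Labor's share = 1 − 0.47 = 0.53.
Contribution = share × growth = 0.53 × (-0.13) = -0.0689 pp.

-0.069 percentage points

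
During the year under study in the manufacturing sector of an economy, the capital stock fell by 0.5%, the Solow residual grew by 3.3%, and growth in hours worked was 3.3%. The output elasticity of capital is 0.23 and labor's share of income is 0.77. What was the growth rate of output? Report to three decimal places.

5.726%

Labor's share = 1 − 0.23 = 0.77.
The capital stock: 0.23 × (-0.5) = -0.115 pp.
Hours worked: 0.77 × 3.3 = 2.541 pp.
Output growth = 3.3 + 2.426 = 5.726%.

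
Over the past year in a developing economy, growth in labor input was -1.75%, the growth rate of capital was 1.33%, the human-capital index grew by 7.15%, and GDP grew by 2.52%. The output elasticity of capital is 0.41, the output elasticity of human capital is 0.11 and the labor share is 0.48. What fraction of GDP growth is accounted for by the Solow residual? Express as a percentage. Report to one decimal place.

Labor's share = 1 − 0.41 − 0.11 = 0.48.
Capital: 0.41 × 1.33 = 0.5453 pp.
The human-capital index: 0.11 × 7.15 = 0.7865 pp.
Labor input: 0.48 × (-1.75) = -0.84 pp.
TFP growth = 2.52 − 0.4918 = 2.0282%.
TFP share of growth = 2.0282 / 2.52 × 100 = 80.484%.

80.5%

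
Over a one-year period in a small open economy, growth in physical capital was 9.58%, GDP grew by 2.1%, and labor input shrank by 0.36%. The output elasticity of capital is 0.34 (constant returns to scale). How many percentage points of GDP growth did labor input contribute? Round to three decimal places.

Labor's share = 1 − 0.34 = 0.66.
Contribution = share × growth = 0.66 × (-0.36) = -0.2376 pp.

-0.238 pp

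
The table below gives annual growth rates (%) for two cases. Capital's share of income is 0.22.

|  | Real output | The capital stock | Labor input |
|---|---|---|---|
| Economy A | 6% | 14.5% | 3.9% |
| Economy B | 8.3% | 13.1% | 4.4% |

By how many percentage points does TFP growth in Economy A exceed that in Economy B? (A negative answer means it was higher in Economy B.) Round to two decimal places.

Labor's share = 1 − 0.22 = 0.78.
Economy A: TFP = 6 − 3.19 − 3.042 = -0.232%.
Economy B: TFP = 8.3 − 2.882 − 3.432 = 1.986%.
Difference = -0.232 − (1.986) = -2.218 pp.

-2.22 percentage points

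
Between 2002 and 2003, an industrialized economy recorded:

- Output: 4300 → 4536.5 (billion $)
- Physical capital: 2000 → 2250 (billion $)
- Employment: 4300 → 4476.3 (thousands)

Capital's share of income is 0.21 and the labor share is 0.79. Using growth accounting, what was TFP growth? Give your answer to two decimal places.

Output growth = (4536.5 − 4300) / 4300 = 5.5%.
Physical capital growth = (2250 − 2000) / 2000 = 12.5%.
Employment growth = (4476.3 − 4300) / 4300 = 4.1%.
Labor's share = 1 − 0.21 = 0.79.
Physical capital: 0.21 × 12.5 = 2.625 pp.
Employment: 0.79 × 4.1 = 3.239 pp.
TFP growth = 5.5 − 5.864 = -0.364%.

-0.36%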